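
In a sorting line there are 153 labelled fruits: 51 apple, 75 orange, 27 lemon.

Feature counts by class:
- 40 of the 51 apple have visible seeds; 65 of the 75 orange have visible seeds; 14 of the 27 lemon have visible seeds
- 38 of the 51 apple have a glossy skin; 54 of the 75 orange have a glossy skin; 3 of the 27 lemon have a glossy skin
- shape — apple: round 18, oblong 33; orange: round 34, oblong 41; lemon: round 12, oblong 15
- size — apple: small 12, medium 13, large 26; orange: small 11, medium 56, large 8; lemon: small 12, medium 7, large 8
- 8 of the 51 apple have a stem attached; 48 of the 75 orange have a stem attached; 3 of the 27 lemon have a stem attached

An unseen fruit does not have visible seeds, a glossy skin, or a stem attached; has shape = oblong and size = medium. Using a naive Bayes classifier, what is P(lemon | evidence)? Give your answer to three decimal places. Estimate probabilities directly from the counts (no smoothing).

0.649

apple: (51/153) × (11/51) × (13/51) × (33/51) × (13/51) × (43/51) ≈ 0.00254853
orange: (75/153) × (10/75) × (21/75) × (41/75) × (56/75) × (27/75) ≈ 0.00268917
lemon: (27/153) × (13/27) × (24/27) × (15/27) × (7/27) × (24/27) ≈ 0.0096696
P(lemon | x) = 0.0096696 / 0.0149073 ≈ 0.649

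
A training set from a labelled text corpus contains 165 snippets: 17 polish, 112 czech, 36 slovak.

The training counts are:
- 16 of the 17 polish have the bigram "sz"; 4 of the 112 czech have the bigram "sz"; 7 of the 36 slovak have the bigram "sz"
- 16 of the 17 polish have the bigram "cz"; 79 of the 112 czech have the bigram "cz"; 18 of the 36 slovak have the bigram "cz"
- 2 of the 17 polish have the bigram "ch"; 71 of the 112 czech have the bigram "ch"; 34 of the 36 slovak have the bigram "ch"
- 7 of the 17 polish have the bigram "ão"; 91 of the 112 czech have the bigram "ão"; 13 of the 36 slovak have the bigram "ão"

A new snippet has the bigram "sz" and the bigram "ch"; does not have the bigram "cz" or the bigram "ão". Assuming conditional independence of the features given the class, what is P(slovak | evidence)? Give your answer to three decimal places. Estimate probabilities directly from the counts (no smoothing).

polish: (17/165) × (16/17) × (1/17) × (2/17) × (10/17) ≈ 0.000394747
czech: (112/165) × (4/112) × (33/112) × (71/112) × (21/112) ≈ 0.000849011
slovak: (36/165) × (7/36) × (18/36) × (34/36) × (23/36) ≈ 0.0127993
P(slovak | x) = 0.0127993 / 0.014043058 ≈ 0.911

0.911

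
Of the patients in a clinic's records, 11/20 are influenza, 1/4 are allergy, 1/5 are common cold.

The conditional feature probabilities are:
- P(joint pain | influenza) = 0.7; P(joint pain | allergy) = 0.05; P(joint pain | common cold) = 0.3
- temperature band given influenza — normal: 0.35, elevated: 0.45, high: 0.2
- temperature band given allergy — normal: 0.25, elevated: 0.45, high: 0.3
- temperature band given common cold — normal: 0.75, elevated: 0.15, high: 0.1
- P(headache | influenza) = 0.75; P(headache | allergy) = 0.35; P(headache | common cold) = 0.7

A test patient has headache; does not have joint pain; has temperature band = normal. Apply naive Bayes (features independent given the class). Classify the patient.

common cold

influenza: 0.55 × (1−0.7) × 0.35 × 0.75 = 0.0433125
allergy: 0.25 × (1−0.05) × 0.25 × 0.35 = 0.02078125
common cold: 0.2 × (1−0.3) × 0.75 × 0.7 = 0.0735
Highest score → common cold.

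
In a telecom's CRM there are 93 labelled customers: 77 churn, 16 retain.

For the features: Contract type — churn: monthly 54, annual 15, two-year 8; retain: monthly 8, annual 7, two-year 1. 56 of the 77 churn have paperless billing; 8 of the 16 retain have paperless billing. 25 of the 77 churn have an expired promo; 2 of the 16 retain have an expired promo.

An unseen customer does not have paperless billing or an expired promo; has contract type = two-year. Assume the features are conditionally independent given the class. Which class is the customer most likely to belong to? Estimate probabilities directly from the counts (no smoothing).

churn: (77/93) × (8/77) × (21/77) × (52/77) ≈ 0.0158434
retain: (16/93) × (1/16) × (8/16) × (14/16) ≈ 0.0047043
Highest score → churn.

churn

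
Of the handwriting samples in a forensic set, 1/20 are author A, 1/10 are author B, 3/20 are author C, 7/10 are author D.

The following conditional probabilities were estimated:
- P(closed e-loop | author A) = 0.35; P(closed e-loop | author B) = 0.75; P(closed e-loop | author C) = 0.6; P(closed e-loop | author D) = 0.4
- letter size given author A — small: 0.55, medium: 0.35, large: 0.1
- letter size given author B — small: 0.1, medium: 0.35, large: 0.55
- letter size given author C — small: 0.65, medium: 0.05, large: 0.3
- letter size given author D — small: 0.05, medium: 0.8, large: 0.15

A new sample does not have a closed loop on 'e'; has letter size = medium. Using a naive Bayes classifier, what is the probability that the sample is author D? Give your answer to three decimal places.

author A: 0.05 × (1−0.35) × 0.35 = 0.011375
author B: 0.1 × (1−0.75) × 0.35 = 0.00875
author C: 0.15 × (1−0.6) × 0.05 = 0.003
author D: 0.7 × (1−0.4) × 0.8 = 0.336
P(author D | x) = 0.336 / 0.359125 ≈ 0.936

0.936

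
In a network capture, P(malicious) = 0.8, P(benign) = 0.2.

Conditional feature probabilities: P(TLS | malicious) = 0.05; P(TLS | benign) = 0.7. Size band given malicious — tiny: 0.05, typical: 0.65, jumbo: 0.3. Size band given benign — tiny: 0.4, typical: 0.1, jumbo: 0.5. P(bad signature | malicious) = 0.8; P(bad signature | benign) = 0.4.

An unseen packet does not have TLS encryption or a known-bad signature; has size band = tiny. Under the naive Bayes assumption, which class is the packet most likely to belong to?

benign

malicious: 0.8 × (1−0.05) × 0.05 × (1−0.8) = 0.0076
benign: 0.2 × (1−0.7) × 0.4 × (1−0.4) = 0.0144
Highest score → benign.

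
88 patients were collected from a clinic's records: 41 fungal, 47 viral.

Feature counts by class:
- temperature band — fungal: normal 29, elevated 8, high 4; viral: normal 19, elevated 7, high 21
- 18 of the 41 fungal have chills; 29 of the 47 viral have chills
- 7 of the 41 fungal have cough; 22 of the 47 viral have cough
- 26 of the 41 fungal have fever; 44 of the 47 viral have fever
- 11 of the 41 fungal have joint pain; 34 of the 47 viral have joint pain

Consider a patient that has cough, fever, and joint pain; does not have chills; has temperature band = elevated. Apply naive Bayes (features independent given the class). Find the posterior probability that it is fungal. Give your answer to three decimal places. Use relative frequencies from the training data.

fungal: (41/88) × (8/41) × (23/41) × (7/41) × (26/41) × (11/41) ≈ 0.00148137
viral: (47/88) × (7/47) × (18/47) × (22/47) × (44/47) × (34/47) ≈ 0.00965719
P(fungal | x) = 0.00148137 / 0.01113856 ≈ 0.133

0.133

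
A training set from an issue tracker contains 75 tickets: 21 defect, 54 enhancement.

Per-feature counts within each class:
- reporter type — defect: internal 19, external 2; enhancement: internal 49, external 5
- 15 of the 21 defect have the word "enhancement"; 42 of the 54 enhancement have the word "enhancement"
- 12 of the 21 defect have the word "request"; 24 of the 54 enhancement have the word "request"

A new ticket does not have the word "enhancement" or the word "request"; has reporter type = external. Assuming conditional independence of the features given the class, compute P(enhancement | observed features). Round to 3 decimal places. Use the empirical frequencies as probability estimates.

0.716

defect: (21/75) × (2/21) × (6/21) × (9/21) ≈ 0.00326531
enhancement: (54/75) × (5/54) × (12/54) × (30/54) ≈ 0.00823045
P(enhancement | x) = 0.00823045 / 0.01149576 ≈ 0.716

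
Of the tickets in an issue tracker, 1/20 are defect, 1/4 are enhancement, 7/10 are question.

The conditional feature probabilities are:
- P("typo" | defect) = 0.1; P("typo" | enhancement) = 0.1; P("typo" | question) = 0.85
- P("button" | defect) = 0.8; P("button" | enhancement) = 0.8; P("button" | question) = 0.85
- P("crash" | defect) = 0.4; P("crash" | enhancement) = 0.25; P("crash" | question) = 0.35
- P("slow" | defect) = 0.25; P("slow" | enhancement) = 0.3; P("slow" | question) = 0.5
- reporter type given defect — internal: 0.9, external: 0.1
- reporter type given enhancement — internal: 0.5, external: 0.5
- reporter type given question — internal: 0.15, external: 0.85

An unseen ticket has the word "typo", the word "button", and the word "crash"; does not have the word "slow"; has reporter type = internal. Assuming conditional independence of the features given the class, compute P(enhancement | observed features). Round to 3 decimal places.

defect: 0.05 × 0.1 × 0.8 × 0.4 × (1−0.25) × 0.9 = 0.00108
enhancement: 0.25 × 0.1 × 0.8 × 0.25 × (1−0.3) × 0.5 = 0.00175
question: 0.7 × 0.85 × 0.85 × 0.35 × (1−0.5) × 0.15 = 0.0132759375
P(enhancement | x) = 0.00175 / 0.0161059375 ≈ 0.109

0.109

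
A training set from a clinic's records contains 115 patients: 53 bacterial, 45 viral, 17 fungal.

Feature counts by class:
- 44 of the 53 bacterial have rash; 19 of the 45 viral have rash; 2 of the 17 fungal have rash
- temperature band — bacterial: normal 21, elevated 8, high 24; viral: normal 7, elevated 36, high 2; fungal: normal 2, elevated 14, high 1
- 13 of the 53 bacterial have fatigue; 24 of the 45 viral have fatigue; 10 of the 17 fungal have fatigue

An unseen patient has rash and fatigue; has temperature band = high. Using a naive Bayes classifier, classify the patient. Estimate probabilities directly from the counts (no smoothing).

bacterial: (53/115) × (44/53) × (24/53) × (13/53) ≈ 0.0424969
viral: (45/115) × (19/45) × (2/45) × (24/45) ≈ 0.00391626
fungal: (17/115) × (2/17) × (1/17) × (10/17) ≈ 0.000601775
Highest score → bacterial.

bacterial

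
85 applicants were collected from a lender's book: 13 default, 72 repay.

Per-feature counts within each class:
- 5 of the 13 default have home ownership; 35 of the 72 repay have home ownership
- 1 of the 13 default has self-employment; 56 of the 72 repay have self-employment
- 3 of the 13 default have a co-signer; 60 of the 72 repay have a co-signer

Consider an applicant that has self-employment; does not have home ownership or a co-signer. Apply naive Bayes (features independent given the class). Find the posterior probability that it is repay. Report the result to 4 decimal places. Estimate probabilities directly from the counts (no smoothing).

default: (13/85) × (8/13) × (1/13) × (10/13) ≈ 0.00556909
repay: (72/85) × (37/72) × (56/72) × (12/72) ≈ 0.056427
P(repay | x) = 0.056427 / 0.06199609 ≈ 0.9102

0.9102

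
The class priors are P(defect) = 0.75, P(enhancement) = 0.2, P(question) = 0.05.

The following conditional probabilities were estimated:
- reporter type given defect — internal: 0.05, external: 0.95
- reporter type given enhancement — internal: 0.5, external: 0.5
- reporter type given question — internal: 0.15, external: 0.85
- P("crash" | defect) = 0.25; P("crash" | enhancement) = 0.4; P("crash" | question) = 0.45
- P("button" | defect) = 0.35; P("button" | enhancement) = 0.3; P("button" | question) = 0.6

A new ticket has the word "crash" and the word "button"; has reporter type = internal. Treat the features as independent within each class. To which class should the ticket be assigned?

defect: 0.75 × 0.05 × 0.25 × 0.35 = 0.00328125
enhancement: 0.2 × 0.5 × 0.4 × 0.3 = 0.012
question: 0.05 × 0.15 × 0.45 × 0.6 = 0.002025
Highest score → enhancement.

enhancement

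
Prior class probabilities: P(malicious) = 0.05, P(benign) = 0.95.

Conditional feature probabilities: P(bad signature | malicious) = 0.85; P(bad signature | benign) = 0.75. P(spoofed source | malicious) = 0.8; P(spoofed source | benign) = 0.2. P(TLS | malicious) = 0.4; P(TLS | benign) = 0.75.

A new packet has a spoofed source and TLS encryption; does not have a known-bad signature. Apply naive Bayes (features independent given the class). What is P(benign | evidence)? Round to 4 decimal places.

malicious: 0.05 × (1−0.85) × 0.8 × 0.4 = 0.0024
benign: 0.95 × (1−0.75) × 0.2 × 0.75 = 0.035625
P(benign | x) = 0.035625 / 0.038025 ≈ 0.9369

0.9369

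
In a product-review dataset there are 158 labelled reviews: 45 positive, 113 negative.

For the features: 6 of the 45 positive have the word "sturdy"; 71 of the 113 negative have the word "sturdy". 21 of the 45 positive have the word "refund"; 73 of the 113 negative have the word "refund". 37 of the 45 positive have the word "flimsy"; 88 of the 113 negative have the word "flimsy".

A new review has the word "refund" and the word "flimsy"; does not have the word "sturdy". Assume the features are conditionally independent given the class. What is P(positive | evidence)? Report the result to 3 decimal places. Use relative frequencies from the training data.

0.415

positive: (45/158) × (39/45) × (21/45) × (37/45) ≈ 0.0947117
negative: (113/158) × (42/113) × (73/113) × (88/113) ≈ 0.133734
P(positive | x) = 0.0947117 / 0.2284457 ≈ 0.415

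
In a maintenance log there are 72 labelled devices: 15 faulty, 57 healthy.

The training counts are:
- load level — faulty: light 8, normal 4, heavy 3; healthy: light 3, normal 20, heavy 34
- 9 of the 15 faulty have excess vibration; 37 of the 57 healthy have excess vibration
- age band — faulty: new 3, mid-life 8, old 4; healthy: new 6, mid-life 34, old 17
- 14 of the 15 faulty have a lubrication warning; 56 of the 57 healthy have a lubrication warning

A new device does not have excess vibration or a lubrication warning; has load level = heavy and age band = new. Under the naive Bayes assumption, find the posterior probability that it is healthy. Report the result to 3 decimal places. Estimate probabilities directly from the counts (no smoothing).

0.579

faulty: (15/72) × (3/15) × (6/15) × (3/15) × (1/15) ≈ 0.000222222
healthy: (57/72) × (34/57) × (20/57) × (6/57) × (1/57) ≈ 0.000305987
P(healthy | x) = 0.000305987 / 0.000528209 ≈ 0.579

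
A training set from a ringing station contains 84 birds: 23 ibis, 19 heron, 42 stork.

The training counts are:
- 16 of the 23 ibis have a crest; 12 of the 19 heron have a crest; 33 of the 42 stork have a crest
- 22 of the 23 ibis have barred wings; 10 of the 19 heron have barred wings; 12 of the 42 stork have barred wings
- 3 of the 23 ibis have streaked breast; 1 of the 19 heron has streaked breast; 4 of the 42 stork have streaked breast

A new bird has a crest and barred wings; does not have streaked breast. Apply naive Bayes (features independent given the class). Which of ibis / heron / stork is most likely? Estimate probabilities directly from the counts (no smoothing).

ibis

ibis: (23/84) × (16/23) × (22/23) × (20/23) ≈ 0.15843
heron: (19/84) × (12/19) × (10/19) × (18/19) ≈ 0.0712307
stork: (42/84) × (33/42) × (12/42) × (38/42) ≈ 0.101555
Highest score → ibis.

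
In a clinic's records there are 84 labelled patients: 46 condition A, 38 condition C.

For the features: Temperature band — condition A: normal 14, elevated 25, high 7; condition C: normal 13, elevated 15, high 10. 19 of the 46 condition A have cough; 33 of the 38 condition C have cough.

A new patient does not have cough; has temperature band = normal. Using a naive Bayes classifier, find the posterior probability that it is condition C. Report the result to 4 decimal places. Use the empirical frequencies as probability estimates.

0.1723

condition A: (46/84) × (14/46) × (27/46) ≈ 0.0978261
condition C: (38/84) × (13/38) × (5/38) ≈ 0.0203634
P(condition C | x) = 0.0203634 / 0.1181895 ≈ 0.1723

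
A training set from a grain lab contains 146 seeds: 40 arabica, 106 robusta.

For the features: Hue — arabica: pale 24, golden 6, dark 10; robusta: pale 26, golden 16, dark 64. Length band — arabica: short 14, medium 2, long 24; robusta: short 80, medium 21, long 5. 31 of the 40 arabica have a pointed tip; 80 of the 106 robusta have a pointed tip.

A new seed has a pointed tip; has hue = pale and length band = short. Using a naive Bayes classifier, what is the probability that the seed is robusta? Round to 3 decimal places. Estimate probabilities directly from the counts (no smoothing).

0.695

arabica: (40/146) × (24/40) × (14/40) × (31/40) ≈ 0.044589
robusta: (106/146) × (26/106) × (80/106) × (80/106) ≈ 0.101435
P(robusta | x) = 0.101435 / 0.146024 ≈ 0.695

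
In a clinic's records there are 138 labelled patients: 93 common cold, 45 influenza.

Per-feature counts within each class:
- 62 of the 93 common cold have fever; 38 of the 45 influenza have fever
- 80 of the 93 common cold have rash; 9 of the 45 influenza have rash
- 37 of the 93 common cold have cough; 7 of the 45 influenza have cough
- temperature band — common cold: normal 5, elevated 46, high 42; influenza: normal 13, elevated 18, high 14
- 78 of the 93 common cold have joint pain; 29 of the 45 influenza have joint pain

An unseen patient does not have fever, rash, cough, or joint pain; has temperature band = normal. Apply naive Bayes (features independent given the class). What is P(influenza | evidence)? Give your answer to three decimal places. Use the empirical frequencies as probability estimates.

0.955

common cold: (93/138) × (31/93) × (13/93) × (56/93) × (5/93) × (15/93) ≈ 0.000163962
influenza: (45/138) × (7/45) × (36/45) × (38/45) × (13/45) × (16/45) ≈ 0.0035198
P(influenza | x) = 0.0035198 / 0.003683762 ≈ 0.955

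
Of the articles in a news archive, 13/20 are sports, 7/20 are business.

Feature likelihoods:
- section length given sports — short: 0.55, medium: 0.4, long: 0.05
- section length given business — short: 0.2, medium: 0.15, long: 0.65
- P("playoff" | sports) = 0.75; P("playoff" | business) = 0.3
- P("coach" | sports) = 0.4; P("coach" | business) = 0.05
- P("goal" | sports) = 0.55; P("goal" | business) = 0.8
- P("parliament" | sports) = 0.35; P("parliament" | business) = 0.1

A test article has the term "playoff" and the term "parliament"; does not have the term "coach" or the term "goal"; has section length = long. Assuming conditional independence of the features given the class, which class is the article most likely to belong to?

sports

sports: 0.65 × 0.05 × 0.75 × (1−0.4) × (1−0.55) × 0.35 = 0.0023034375
business: 0.35 × 0.65 × 0.3 × (1−0.05) × (1−0.8) × 0.1 = 0.00129675
Highest score → sports.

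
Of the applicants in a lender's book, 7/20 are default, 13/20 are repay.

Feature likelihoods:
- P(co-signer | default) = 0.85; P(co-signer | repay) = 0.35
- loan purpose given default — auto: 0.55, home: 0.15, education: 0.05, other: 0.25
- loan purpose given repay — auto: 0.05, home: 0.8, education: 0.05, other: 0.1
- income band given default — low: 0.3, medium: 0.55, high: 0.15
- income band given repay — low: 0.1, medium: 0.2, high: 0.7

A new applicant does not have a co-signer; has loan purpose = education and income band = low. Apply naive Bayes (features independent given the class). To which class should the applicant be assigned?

repay

default: 0.35 × (1−0.85) × 0.05 × 0.3 = 0.0007875
repay: 0.65 × (1−0.35) × 0.05 × 0.1 = 0.0021125
Highest score → repay.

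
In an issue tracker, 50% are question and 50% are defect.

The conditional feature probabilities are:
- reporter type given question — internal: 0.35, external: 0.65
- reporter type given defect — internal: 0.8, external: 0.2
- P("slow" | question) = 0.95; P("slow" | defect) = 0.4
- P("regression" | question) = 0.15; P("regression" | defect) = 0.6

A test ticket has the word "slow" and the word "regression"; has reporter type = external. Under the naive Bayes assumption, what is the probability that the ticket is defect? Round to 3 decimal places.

question: 0.5 × 0.65 × 0.95 × 0.15 = 0.0463125
defect: 0.5 × 0.2 × 0.4 × 0.6 = 0.024
P(defect | x) = 0.024 / 0.0703125 ≈ 0.341

0.341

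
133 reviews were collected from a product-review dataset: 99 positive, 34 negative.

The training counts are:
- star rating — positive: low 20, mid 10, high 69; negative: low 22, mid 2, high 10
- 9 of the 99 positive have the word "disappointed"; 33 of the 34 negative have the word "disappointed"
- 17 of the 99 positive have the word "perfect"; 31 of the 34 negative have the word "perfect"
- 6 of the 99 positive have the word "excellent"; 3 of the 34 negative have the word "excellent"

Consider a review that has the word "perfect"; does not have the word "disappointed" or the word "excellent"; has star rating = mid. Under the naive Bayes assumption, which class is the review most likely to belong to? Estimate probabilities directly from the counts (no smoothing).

positive: (99/133) × (10/99) × (90/99) × (17/99) × (93/99) ≈ 0.011026
negative: (34/133) × (2/34) × (1/34) × (31/34) × (31/34) ≈ 0.000367676
Highest score → positive.

positive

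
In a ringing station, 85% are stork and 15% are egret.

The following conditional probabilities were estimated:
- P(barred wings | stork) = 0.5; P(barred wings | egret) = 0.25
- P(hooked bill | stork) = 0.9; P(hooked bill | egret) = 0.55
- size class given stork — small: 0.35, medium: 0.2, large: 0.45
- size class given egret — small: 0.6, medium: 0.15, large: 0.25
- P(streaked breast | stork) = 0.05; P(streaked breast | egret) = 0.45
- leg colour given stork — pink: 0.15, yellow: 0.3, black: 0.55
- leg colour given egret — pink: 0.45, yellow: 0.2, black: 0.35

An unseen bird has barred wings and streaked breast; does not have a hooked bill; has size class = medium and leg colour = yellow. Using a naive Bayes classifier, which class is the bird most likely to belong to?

egret

stork: 0.85 × 0.5 × (1−0.9) × 0.2 × 0.05 × 0.3 = 0.0001275
egret: 0.15 × 0.25 × (1−0.55) × 0.15 × 0.45 × 0.2 = 0.0002278125
Highest score → egret.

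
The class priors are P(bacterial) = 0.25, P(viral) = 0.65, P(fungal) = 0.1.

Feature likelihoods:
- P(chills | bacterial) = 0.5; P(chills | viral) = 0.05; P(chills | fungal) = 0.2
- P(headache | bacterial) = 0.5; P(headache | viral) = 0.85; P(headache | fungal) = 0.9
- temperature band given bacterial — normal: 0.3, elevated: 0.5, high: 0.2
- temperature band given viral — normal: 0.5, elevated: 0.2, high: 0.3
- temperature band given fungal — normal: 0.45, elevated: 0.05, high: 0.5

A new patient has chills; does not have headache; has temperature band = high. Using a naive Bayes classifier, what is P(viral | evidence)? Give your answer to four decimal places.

0.0977

bacterial: 0.25 × 0.5 × (1−0.5) × 0.2 = 0.0125
viral: 0.65 × 0.05 × (1−0.85) × 0.3 = 0.0014625
fungal: 0.1 × 0.2 × (1−0.9) × 0.5 = 0.001
P(viral | x) = 0.0014625 / 0.0149625 ≈ 0.0977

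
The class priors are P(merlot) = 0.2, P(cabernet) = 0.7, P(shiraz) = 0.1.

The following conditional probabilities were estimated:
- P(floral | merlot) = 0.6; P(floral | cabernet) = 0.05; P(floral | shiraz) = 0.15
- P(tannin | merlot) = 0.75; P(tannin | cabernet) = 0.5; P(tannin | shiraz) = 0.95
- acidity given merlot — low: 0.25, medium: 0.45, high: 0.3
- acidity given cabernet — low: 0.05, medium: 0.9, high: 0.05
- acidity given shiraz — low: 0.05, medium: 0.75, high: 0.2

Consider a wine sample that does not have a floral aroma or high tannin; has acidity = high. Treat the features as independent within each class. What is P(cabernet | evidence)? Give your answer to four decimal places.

0.7082

merlot: 0.2 × (1−0.6) × (1−0.75) × 0.3 = 0.006
cabernet: 0.7 × (1−0.05) × (1−0.5) × 0.05 = 0.016625
shiraz: 0.1 × (1−0.15) × (1−0.95) × 0.2 = 0.00085
P(cabernet | x) = 0.016625 / 0.023475 ≈ 0.7082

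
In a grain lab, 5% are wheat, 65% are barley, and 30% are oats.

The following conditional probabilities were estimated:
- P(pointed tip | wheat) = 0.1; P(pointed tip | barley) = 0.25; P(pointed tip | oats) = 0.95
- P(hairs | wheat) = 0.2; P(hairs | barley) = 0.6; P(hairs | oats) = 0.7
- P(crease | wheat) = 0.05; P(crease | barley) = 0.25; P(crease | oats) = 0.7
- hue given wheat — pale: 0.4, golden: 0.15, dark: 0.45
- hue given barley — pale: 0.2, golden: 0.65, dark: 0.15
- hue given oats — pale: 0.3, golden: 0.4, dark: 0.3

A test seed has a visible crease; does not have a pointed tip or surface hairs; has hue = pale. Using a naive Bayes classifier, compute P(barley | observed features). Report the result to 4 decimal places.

0.8541

wheat: 0.05 × (1−0.1) × (1−0.2) × 0.05 × 0.4 = 0.00072
barley: 0.65 × (1−0.25) × (1−0.6) × 0.25 × 0.2 = 0.00975
oats: 0.3 × (1−0.95) × (1−0.7) × 0.7 × 0.3 = 0.000945
P(barley | x) = 0.00975 / 0.011415 ≈ 0.8541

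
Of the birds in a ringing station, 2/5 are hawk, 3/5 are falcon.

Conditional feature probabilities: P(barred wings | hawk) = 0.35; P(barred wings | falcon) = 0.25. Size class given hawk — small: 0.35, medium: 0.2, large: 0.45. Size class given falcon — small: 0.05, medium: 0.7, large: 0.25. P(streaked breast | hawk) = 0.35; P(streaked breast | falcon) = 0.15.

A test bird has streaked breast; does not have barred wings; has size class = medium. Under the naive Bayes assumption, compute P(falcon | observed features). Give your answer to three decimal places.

hawk: 0.4 × (1−0.35) × 0.2 × 0.35 = 0.0182
falcon: 0.6 × (1−0.25) × 0.7 × 0.15 = 0.04725
P(falcon | x) = 0.04725 / 0.06545 ≈ 0.722

0.722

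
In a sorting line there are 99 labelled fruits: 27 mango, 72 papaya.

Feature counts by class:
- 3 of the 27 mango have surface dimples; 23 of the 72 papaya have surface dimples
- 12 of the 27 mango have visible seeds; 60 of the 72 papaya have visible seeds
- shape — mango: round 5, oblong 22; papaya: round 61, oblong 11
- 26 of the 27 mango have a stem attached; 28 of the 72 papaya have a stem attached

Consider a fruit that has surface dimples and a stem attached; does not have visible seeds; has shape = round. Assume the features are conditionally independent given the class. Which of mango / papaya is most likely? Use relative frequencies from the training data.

papaya

mango: (27/99) × (3/27) × (15/27) × (5/27) × (26/27) ≈ 0.00300213
papaya: (72/99) × (23/72) × (12/72) × (61/72) × (28/72) ≈ 0.0127575
Highest score → papaya.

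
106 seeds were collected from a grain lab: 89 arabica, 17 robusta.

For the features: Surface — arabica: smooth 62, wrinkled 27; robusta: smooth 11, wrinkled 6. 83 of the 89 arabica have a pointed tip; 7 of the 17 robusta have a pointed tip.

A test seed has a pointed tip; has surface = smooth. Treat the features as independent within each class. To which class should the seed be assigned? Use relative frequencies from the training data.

arabica

arabica: (89/106) × (62/89) × (83/89) ≈ 0.545474
robusta: (17/106) × (11/17) × (7/17) ≈ 0.0427303
Highest score → arabica.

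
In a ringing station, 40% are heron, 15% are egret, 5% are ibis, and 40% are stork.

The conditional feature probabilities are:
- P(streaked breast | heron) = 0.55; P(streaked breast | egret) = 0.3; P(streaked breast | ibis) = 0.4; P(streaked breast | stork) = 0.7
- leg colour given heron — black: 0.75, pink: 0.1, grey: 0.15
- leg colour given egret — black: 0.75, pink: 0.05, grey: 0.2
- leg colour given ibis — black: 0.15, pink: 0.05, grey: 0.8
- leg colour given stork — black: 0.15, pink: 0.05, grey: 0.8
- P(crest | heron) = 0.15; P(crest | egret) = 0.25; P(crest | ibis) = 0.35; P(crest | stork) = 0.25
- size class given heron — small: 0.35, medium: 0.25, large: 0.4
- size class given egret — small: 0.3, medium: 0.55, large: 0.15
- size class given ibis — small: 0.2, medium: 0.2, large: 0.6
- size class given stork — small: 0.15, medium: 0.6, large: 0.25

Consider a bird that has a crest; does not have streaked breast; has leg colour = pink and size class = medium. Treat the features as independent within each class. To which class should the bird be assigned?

heron: 0.4 × (1−0.55) × 0.1 × 0.15 × 0.25 = 0.000675
egret: 0.15 × (1−0.3) × 0.05 × 0.25 × 0.55 = 0.000721875
ibis: 0.05 × (1−0.4) × 0.05 × 0.35 × 0.2 = 0.000105
stork: 0.4 × (1−0.7) × 0.05 × 0.25 × 0.6 = 0.0009
Highest score → stork.

stork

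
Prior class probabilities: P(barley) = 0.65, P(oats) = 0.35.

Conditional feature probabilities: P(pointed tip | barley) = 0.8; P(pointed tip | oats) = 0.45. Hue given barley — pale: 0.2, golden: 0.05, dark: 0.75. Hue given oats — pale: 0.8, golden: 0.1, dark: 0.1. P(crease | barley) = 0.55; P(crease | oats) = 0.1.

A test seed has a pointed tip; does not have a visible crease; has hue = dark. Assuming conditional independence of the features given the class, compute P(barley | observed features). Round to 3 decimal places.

0.925

barley: 0.65 × 0.8 × 0.75 × (1−0.55) = 0.1755
oats: 0.35 × 0.45 × 0.1 × (1−0.1) = 0.014175
P(barley | x) = 0.1755 / 0.189675 ≈ 0.925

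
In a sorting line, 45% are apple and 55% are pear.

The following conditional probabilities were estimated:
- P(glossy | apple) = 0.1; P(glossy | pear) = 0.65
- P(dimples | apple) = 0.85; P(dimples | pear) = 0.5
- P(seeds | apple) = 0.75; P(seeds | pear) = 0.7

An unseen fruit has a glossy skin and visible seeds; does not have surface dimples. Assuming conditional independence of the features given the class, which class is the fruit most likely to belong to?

pear

apple: 0.45 × 0.1 × (1−0.85) × 0.75 = 0.0050625
pear: 0.55 × 0.65 × (1−0.5) × 0.7 = 0.125125
Highest score → pear.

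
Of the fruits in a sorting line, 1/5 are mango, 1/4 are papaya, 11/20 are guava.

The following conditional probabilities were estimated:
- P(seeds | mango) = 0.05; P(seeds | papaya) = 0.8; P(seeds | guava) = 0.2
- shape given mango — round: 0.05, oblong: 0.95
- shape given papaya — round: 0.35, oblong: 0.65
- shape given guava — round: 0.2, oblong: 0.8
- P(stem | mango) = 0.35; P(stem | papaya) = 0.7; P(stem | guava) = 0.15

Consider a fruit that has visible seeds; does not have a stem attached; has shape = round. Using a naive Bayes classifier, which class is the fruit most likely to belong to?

mango: 0.2 × 0.05 × 0.05 × (1−0.35) = 0.000325
papaya: 0.25 × 0.8 × 0.35 × (1−0.7) = 0.021
guava: 0.55 × 0.2 × 0.2 × (1−0.15) = 0.0187
Highest score → papaya.

papaya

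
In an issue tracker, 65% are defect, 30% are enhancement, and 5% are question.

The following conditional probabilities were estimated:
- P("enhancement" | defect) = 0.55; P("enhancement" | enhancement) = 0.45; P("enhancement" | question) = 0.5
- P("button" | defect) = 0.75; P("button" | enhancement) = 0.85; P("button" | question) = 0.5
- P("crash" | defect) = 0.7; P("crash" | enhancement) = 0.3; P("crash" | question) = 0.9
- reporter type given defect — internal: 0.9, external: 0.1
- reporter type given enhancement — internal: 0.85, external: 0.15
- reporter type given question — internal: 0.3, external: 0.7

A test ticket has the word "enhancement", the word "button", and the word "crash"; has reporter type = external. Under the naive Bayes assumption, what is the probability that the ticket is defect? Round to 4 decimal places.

0.5901

defect: 0.65 × 0.55 × 0.75 × 0.7 × 0.1 = 0.01876875
enhancement: 0.3 × 0.45 × 0.85 × 0.3 × 0.15 = 0.00516375
question: 0.05 × 0.5 × 0.5 × 0.9 × 0.7 = 0.007875
P(defect | x) = 0.01876875 / 0.0318075 ≈ 0.5901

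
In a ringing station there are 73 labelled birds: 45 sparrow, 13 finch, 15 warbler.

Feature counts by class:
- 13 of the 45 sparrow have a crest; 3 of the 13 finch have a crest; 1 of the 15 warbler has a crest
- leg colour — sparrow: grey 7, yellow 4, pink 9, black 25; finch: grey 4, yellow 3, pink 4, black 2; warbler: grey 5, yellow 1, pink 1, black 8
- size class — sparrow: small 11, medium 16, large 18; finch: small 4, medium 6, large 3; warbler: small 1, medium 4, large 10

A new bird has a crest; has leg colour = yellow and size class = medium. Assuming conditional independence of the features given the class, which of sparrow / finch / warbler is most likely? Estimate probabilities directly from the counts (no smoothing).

sparrow

sparrow: (45/73) × (13/45) × (4/45) × (16/45) ≈ 0.00562828
finch: (13/73) × (3/13) × (3/13) × (6/13) ≈ 0.00437708
warbler: (15/73) × (1/15) × (1/15) × (4/15) ≈ 0.000243531
Highest score → sparrow.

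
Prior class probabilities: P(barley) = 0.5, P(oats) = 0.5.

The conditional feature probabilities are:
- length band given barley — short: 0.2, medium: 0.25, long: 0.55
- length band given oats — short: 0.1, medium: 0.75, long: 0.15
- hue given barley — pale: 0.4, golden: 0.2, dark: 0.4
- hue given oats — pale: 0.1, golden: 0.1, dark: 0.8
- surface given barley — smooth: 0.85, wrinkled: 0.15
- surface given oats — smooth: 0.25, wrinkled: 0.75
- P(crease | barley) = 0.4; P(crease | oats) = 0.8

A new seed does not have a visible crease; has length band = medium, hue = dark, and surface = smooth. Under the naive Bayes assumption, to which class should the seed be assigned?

barley: 0.5 × 0.25 × 0.4 × 0.85 × (1−0.4) = 0.0255
oats: 0.5 × 0.75 × 0.8 × 0.25 × (1−0.8) = 0.015
Highest score → barley.

barley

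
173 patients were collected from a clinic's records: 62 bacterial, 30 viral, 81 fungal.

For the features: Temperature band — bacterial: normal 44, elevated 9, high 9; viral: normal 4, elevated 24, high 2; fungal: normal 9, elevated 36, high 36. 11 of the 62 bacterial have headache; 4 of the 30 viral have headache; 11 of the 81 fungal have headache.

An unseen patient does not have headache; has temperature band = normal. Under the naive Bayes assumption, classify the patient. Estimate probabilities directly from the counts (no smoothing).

bacterial: (62/173) × (44/62) × (51/62) ≈ 0.209211
viral: (30/173) × (4/30) × (26/30) ≈ 0.0200385
fungal: (81/173) × (9/81) × (70/81) ≈ 0.0449583
Highest score → bacterial.

bacterial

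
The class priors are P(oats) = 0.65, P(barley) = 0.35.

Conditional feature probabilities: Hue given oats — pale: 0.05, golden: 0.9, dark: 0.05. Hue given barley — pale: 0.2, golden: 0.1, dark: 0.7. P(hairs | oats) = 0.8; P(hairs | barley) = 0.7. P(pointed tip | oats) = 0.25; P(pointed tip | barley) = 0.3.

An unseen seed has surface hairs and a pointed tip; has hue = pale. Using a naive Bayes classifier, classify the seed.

oats: 0.65 × 0.05 × 0.8 × 0.25 = 0.0065
barley: 0.35 × 0.2 × 0.7 × 0.3 = 0.0147
Highest score → barley.

barley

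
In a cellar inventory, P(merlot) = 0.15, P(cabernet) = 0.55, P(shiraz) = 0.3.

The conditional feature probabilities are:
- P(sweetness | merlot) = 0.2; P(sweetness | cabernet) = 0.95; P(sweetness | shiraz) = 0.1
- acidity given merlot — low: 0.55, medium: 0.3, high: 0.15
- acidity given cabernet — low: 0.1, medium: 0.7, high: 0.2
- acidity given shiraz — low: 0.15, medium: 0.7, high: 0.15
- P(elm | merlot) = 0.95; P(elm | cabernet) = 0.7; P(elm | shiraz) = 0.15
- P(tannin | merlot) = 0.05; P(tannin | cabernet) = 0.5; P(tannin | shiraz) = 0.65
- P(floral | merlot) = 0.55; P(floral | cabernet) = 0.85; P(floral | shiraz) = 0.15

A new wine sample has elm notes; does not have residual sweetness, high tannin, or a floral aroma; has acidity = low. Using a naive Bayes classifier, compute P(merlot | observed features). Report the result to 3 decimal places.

0.932

merlot: 0.15 × (1−0.2) × 0.55 × 0.95 × (1−0.05) × (1−0.55) = 0.02680425
cabernet: 0.55 × (1−0.95) × 0.1 × 0.7 × (1−0.5) × (1−0.85) = 0.000144375
shiraz: 0.3 × (1−0.1) × 0.15 × 0.15 × (1−0.65) × (1−0.15) = 0.0018073125
P(merlot | x) = 0.02680425 / 0.0287559375 ≈ 0.932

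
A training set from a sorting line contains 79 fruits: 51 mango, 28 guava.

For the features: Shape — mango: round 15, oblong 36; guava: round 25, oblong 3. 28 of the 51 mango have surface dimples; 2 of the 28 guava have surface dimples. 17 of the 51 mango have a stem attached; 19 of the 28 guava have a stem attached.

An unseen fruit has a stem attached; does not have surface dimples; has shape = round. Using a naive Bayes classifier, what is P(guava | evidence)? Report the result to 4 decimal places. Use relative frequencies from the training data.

0.8748

mango: (51/79) × (15/51) × (23/51) × (17/51) ≈ 0.0285431
guava: (28/79) × (25/28) × (26/28) × (19/28) ≈ 0.199399
P(guava | x) = 0.199399 / 0.2279421 ≈ 0.8748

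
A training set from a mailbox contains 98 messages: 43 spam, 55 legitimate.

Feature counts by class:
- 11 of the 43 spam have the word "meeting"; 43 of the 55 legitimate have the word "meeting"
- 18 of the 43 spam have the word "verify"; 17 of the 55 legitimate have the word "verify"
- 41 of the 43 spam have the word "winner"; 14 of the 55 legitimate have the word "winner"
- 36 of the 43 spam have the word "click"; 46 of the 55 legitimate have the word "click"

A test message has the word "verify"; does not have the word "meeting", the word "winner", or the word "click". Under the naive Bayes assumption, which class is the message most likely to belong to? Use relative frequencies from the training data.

spam: (43/98) × (32/43) × (18/43) × (2/43) × (7/43) ≈ 0.00103495
legitimate: (55/98) × (12/55) × (17/55) × (41/55) × (9/55) ≈ 0.00461681
Highest score → legitimate.

legitimate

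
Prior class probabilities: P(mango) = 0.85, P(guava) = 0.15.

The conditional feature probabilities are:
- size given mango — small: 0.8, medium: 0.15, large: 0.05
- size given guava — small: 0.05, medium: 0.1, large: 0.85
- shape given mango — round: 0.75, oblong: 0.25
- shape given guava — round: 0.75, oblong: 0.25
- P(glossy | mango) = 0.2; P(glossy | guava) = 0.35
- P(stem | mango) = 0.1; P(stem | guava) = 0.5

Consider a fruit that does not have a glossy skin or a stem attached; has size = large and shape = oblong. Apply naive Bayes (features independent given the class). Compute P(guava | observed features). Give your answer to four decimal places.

mango: 0.85 × 0.05 × 0.25 × (1−0.2) × (1−0.1) = 0.00765
guava: 0.15 × 0.85 × 0.25 × (1−0.35) × (1−0.5) = 0.010359375
P(guava | x) = 0.010359375 / 0.018009375 ≈ 0.5752

0.5752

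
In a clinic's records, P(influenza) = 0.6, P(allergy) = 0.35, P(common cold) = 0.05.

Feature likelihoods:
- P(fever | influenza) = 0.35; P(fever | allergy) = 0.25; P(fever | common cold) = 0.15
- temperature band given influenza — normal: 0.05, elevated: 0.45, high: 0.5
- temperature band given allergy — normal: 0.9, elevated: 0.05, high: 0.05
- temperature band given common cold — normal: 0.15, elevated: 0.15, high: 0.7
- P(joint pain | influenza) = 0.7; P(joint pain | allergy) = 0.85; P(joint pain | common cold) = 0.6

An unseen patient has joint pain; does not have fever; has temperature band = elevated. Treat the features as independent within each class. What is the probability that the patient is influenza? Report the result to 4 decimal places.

0.8913

influenza: 0.6 × (1−0.35) × 0.45 × 0.7 = 0.12285
allergy: 0.35 × (1−0.25) × 0.05 × 0.85 = 0.01115625
common cold: 0.05 × (1−0.15) × 0.15 × 0.6 = 0.003825
P(influenza | x) = 0.12285 / 0.13783125 ≈ 0.8913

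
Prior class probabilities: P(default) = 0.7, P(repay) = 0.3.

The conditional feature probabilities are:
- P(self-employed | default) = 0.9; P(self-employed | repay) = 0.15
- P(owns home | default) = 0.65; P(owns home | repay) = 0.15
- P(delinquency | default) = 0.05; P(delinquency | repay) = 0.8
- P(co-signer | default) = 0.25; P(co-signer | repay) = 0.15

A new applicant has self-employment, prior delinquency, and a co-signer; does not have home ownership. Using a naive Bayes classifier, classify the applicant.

default: 0.7 × 0.9 × (1−0.65) × 0.05 × 0.25 = 0.00275625
repay: 0.3 × 0.15 × (1−0.15) × 0.8 × 0.15 = 0.00459
Highest score → repay.

repay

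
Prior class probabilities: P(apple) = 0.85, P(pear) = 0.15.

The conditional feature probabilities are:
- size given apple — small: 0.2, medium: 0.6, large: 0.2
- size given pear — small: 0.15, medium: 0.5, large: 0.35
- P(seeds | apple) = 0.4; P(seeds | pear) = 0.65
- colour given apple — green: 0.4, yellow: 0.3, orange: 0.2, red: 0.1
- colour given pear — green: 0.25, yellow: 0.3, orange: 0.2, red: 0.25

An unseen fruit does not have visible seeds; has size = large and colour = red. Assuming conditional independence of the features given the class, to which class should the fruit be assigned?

apple

apple: 0.85 × 0.2 × (1−0.4) × 0.1 = 0.0102
pear: 0.15 × 0.35 × (1−0.65) × 0.25 = 0.00459375
Highest score → apple.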